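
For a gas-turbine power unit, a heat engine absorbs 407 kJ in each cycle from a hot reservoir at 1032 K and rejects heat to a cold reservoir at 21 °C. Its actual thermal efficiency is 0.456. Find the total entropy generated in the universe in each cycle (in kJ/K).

T_C = 21 °C → 21 + 273.15 = 294.15 K.
W = η·Q_H = 0.456 × 407 = 185.6 kJ, so Q_C = Q_H − W = 221.4 kJ.
Entropy balance on the reservoirs: −Q_H/T_H = -0.3944 kJ/K, +Q_C/T_C = 0.7527 kJ/K.
ΔS_univ = −Q_H/T_H + Q_C/T_C = 0.358 kJ/K (> 0, since η = 0.456 < η_Carnot = 0.715).

ΔS_univ ≈ 0.358 kJ/K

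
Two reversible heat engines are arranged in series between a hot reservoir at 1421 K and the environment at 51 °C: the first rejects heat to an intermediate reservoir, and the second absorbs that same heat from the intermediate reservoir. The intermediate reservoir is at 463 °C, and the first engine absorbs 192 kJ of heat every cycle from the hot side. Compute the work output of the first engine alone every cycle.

W₁ ≈ 92.5 kJ

T_C = 51 °C → 51 + 273.15 = 324.15 K.
T_m = 463 °C → 463 + 273.15 = 736.15 K.
First-stage efficiency η₁ = 1 − T_m/T_H = 1 − 736.15/1421.00 = 0.4819.
W₁ = η₁·Q_H = 0.4819 × 192 = 92.5 kJ.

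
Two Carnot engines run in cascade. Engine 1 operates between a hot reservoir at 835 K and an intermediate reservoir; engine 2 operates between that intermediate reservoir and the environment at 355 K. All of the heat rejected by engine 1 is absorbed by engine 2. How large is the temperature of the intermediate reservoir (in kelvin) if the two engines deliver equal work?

T_m ≈ 595 K

For reversible stages Q_m = Q_H·(T_m/T_H). Setting W₁ = Q_H(1 − T_m/T_H) equal to W₂ = Q_m(1 − T_C/T_m) = Q_H·(T_m − T_C)/T_H gives T_H − T_m = T_m − T_C, so T_m = (T_H + T_C)/2 = (835.00 + 355.00)/2 = 595 K.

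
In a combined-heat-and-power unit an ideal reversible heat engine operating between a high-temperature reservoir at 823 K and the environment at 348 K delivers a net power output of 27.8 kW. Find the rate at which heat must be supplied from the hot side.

Q̇_H ≈ 48.2 kW

For a reversible engine, η = 1 − T_C/T_H = 1 − 348.00/823.00 = 0.5772.
Q_H = W/η = 27.8/0.5772 = 48.2 kW.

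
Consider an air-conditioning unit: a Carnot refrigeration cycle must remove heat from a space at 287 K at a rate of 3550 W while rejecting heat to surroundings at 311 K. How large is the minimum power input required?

Ẇ_in ≈ 296.9 W

Carnot COP: COP_R = T_C/(T_H − T_C) = 287.00/24.00 = 11.9583.
W = Q_C/COP_R = 3550/11.9583 = 296.9 W.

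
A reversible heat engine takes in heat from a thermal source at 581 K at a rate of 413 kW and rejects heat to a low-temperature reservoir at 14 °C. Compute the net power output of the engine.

T_C = 14 °C → 14 + 273.15 = 287.15 K.
Since the cycle is reversible, η = 1 − T_C/T_H = 1 − 287.15/581.00 = 0.5058.
W = η·Q_H = 0.5058 × 413 = 209 kW.

Ẇ ≈ 209 kW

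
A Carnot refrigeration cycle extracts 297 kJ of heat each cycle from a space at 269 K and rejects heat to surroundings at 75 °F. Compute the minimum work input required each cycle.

T_H = 75 °F → (75 − 32) × 5/9 = 23.89 °C = 297.04 K.
Carnot COP: COP_R = T_C/(T_H − T_C) = 269.00/28.04 = 9.5938.
W = Q_C/COP_R = 297/9.5938 = 31.0 kJ.

W_in ≈ 31.0 kJ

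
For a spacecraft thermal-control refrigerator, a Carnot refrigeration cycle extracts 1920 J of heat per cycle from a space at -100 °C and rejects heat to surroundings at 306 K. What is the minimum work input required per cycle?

T_C = -100 °C → -100 + 273.15 = 173.15 K.
For a reversible refrigerator, COP_R = T_C/(T_H − T_C) = 173.15/132.85 = 1.3033.
W = Q_C/COP_R = 1920/1.3033 = 1470 J.

W_in ≈ 1470 J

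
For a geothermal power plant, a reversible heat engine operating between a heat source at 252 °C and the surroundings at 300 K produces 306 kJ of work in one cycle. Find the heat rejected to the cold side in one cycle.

Q_C ≈ 408 kJ

T_H = 252 °C → 252 + 273.15 = 525.15 K.
Carnot efficiency: η = 1 − T_C/T_H = 1 − 300.00/525.15 = 0.4287.
Since Q_C/Q_H = T_C/T_H and Q_H = W/η, Q_C = W·T_C/(T_H − T_C) = 306 × 300.00/225.15 = 408 kJ.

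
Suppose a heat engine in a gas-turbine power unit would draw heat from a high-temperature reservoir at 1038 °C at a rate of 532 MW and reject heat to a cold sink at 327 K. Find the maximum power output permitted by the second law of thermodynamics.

T_H = 1038 °C → 1038 + 273.15 = 1311.15 K.
By the Carnot theorem, η_max = 1 − T_C/T_H = 1 − 327.00/1311.15 = 0.7506.
W_max = η_max · Q_H = 0.7506 × 532 = 399.3 MW.

Ẇ_max ≈ 399.3 MW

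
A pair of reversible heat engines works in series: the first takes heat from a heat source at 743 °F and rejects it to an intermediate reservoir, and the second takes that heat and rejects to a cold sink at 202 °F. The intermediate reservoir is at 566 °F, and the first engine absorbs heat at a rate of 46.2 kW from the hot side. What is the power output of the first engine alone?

Ẇ₁ ≈ 6.80 kW

T_H = 743 °F → (743 − 32) × 5/9 = 395.00 °C = 668.15 K.
T_C = 202 °F → (202 − 32) × 5/9 = 94.44 °C = 367.59 K.
T_m = 566 °F → (566 − 32) × 5/9 = 296.67 °C = 569.82 K.
First-stage efficiency η₁ = 1 − T_m/T_H = 1 − 569.82/668.15 = 0.1472.
W₁ = η₁·Q_H = 0.1472 × 46.2 = 6.80 kW.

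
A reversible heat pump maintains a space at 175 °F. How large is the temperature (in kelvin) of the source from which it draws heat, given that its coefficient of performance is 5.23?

T_C ≈ 285 K

T_H = 175 °F → (175 − 32) × 5/9 = 79.44 °C = 352.59 K.
COP_HP = T_H/(T_H − T_C) ⇒ T_C = T_H·(COP_HP − 1)/COP_HP = 352.59 × (5.23 − 1)/5.23 = 285 K.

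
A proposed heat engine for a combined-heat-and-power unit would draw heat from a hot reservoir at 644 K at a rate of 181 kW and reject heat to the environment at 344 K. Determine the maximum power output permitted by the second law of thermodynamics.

The upper bound on efficiency is η_max = 1 − T_C/T_H = 1 − 344.00/644.00 = 0.4658.
W_max = η_max · Q_H = 0.4658 × 181 = 84.32 kW.

Ẇ_max ≈ 84.32 kW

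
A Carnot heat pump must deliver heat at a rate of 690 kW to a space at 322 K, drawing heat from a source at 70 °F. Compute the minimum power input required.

Ẇ_in ≈ 59.4 kW

T_C = 70 °F → (70 − 32) × 5/9 = 21.11 °C = 294.26 K.
The Carnot heat-pump COP is COP_HP = T_H/(T_H − T_C) = 322.00/27.74 = 11.6083.
W = Q_H/COP_HP = 690/11.6083 = 59.4 kW.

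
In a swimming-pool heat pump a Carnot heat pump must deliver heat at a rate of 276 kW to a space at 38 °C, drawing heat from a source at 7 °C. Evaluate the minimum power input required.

Ẇ_in ≈ 27.5 kW

T_H = 38 °C → 38 + 273.15 = 311.15 K.
T_C = 7 °C → 7 + 273.15 = 280.15 K.
The Carnot heat-pump COP is COP_HP = T_H/(T_H − T_C) = 311.15/31.00 = 10.0371.
W = Q_H/COP_HP = 276/10.0371 = 27.5 kW.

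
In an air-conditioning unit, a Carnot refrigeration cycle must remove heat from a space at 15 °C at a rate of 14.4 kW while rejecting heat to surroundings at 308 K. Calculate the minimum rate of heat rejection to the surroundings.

T_C = 15 °C → 15 + 273.15 = 288.15 K.
For a reversible cycle Q_H/Q_C = T_H/T_C, so Q_H = Q_C·T_H/T_C = 14.4 × 308.00/288.15 = 15.4 kW.

Q̇_H ≈ 15.4 kW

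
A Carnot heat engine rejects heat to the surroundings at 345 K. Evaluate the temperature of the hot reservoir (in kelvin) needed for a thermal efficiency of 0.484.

T_H ≈ 669 K

From η = 1 − T_C/T_H, solving for T_H gives T_H = T_C/(1 − η) = 345.00/(1 − 0.484) = 669 K.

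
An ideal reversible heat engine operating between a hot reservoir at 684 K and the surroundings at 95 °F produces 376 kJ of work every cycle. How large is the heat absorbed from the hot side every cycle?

Q_H ≈ 684.3 kJ

T_C = 95 °F → (95 − 32) × 5/9 = 35.00 °C = 308.15 K.
Carnot efficiency: η = 1 − T_C/T_H = 1 − 308.15/684.00 = 0.5495.
Q_H = W/η = 376/0.5495 = 684.3 kJ.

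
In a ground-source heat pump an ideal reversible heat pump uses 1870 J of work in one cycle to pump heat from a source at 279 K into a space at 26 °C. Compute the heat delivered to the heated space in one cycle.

T_H = 26 °C → 26 + 273.15 = 299.15 K.
For a reversible heat pump, COP_HP = T_H/(T_H − T_C) = 299.15/20.15 = 14.8462.
Q_H = COP_HP · W = 14.8462 × 1870 = 27800 J.

Q_H ≈ 27800 J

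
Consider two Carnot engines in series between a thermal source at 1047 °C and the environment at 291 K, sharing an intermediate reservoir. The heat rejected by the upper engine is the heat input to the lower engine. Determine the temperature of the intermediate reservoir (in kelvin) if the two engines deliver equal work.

T_m ≈ 805.6 K

T_H = 1047 °C → 1047 + 273.15 = 1320.15 K.
For reversible stages Q_m = Q_H·(T_m/T_H). Setting W₁ = Q_H(1 − T_m/T_H) equal to W₂ = Q_m(1 − T_C/T_m) = Q_H·(T_m − T_C)/T_H gives T_H − T_m = T_m − T_C, so T_m = (T_H + T_C)/2 = (1320.15 + 291.00)/2 = 805.6 K.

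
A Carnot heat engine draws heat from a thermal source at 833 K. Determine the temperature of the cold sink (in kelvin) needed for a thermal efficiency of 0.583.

T_C ≈ 347.4 K

From η = 1 − T_C/T_H, T_C = T_H·(1 − η) = 833.00 × (1 − 0.583) = 347.4 K.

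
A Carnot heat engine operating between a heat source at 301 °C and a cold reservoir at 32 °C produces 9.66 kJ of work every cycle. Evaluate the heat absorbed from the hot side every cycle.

T_H = 301 °C → 301 + 273.15 = 574.15 K.
T_C = 32 °C → 32 + 273.15 = 305.15 K.
η_rev = 1 − T_C/T_H = 1 − 305.15/574.15 = 0.4685.
Q_H = W/η = 9.66/0.4685 = 20.62 kJ.

Q_H ≈ 20.62 kJ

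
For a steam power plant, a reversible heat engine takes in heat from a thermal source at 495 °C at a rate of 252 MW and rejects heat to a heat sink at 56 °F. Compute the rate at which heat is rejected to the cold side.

Q̇_C ≈ 93.98 MW

T_H = 495 °C → 495 + 273.15 = 768.15 K.
T_C = 56 °F → (56 − 32) × 5/9 = 13.33 °C = 286.48 K.
η_rev = 1 − T_C/T_H = 1 − 286.48/768.15 = 0.6270.
For a reversible cycle Q_C/Q_H = T_C/T_H, so Q_C = 252 × 286.48/768.15 = 93.98 MW.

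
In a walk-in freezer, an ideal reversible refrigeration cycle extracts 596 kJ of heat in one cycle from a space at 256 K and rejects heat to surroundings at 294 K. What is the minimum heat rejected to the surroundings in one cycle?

For a reversible cycle Q_H/Q_C = T_H/T_C, so Q_H = Q_C·T_H/T_C = 596 × 294.00/256.00 = 684 kJ.

Q_H ≈ 684 kJ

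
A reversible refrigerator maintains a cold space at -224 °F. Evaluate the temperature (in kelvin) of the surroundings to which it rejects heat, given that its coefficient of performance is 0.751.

T_C = -224 °F → (-224 − 32) × 5/9 = -142.22 °C = 130.93 K.
COP_R = T_C/(T_H − T_C) ⇒ T_H = T_C·(1 + 1/COP_R) = 130.93 × (1 + 1/0.751) = 305.3 K.

T_H ≈ 305.3 K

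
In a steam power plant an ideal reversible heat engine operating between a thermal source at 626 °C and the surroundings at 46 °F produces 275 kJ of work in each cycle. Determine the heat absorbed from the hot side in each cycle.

T_H = 626 °C → 626 + 273.15 = 899.15 K.
T_C = 46 °F → (46 − 32) × 5/9 = 7.78 °C = 280.93 K.
Since the cycle is reversible, η = 1 − T_C/T_H = 1 − 280.93/899.15 = 0.6876.
Q_H = W/η = 275/0.6876 = 400 kJ.

Q_H ≈ 400 kJ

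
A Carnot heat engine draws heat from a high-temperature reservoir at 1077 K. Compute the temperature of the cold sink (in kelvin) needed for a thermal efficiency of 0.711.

T_C ≈ 311 K

From η = 1 − T_C/T_H, T_C = T_H·(1 − η) = 1077.00 × (1 − 0.711) = 311 K.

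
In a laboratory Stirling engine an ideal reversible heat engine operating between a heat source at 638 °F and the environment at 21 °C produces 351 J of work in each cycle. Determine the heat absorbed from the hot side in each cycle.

T_H = 638 °F → (638 − 32) × 5/9 = 336.67 °C = 609.82 K.
T_C = 21 °C → 21 + 273.15 = 294.15 K.
Since the cycle is reversible, η = 1 − T_C/T_H = 1 − 294.15/609.82 = 0.5176.
Q_H = W/η = 351/0.5176 = 678 J.

Q_H ≈ 678 J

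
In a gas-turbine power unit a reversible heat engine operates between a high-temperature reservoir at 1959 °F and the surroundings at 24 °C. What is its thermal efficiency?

T_H = 1959 °F → (1959 − 32) × 5/9 = 1070.56 °C = 1343.71 K.
T_C = 24 °C → 24 + 273.15 = 297.15 K.
For a reversible engine, η = 1 − T_C/T_H = 1 − 297.15/1343.71 = 0.779.

η ≈ 0.779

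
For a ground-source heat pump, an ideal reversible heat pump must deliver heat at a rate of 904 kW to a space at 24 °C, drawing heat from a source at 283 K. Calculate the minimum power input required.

Ẇ_in ≈ 43.0 kW

T_H = 24 °C → 24 + 273.15 = 297.15 K.
COP_HP = T_H/(T_H − T_C) = 297.15/14.15 = 21.0000.
W = Q_H/COP_HP = 904/21.0000 = 43.0 kW.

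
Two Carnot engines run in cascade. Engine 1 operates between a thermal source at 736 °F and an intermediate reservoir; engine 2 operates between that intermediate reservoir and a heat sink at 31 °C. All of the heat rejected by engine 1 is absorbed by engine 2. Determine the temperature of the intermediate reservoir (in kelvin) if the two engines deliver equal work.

T_H = 736 °F → (736 − 32) × 5/9 = 391.11 °C = 664.26 K.
T_C = 31 °C → 31 + 273.15 = 304.15 K.
For reversible stages Q_m = Q_H·(T_m/T_H). Setting W₁ = Q_H(1 − T_m/T_H) equal to W₂ = Q_m(1 − T_C/T_m) = Q_H·(T_m − T_C)/T_H gives T_H − T_m = T_m − T_C, so T_m = (T_H + T_C)/2 = (664.26 + 304.15)/2 = 484.2 K.

T_m ≈ 484.2 K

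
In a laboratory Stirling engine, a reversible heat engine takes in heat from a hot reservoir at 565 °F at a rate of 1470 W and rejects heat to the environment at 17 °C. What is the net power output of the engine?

Ẇ ≈ 721 W

T_H = 565 °F → (565 − 32) × 5/9 = 296.11 °C = 569.26 K.
T_C = 17 °C → 17 + 273.15 = 290.15 K.
η_rev = 1 − T_C/T_H = 1 − 290.15/569.26 = 0.4903.
W = η·Q_H = 0.4903 × 1470 = 721 W.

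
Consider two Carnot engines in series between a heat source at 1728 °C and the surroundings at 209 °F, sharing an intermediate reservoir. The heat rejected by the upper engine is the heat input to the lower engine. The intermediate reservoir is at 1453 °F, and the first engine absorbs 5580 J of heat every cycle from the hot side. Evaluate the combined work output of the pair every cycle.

W_total ≈ 4540 J

T_H = 1728 °C → 1728 + 273.15 = 2001.15 K.
T_C = 209 °F → (209 − 32) × 5/9 = 98.33 °C = 371.48 K.
Two reversible stages in series are equivalent to a single Carnot engine between T_H and T_C, so η_total = 1 − T_C/T_H = 1 − 371.48/2001.15 = 0.8144.
W_total = η_total · Q_H = 0.8144 × 5580 = 4540 J.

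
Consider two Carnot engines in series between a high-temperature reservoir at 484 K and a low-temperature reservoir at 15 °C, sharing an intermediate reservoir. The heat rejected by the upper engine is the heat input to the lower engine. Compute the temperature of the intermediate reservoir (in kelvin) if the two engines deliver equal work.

T_C = 15 °C → 15 + 273.15 = 288.15 K.
For reversible stages Q_m = Q_H·(T_m/T_H). Setting W₁ = Q_H(1 − T_m/T_H) equal to W₂ = Q_m(1 − T_C/T_m) = Q_H·(T_m − T_C)/T_H gives T_H − T_m = T_m − T_C, so T_m = (T_H + T_C)/2 = (484.00 + 288.15)/2 = 386.1 K.

T_m ≈ 386.1 K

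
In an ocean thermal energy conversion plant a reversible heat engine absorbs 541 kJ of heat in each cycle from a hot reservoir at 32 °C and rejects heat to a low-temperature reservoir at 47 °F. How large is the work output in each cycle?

W ≈ 42.0 kJ

T_H = 32 °C → 32 + 273.15 = 305.15 K.
T_C = 47 °F → (47 − 32) × 5/9 = 8.33 °C = 281.48 K.
The Carnot efficiency is η = 1 − T_C/T_H = 1 − 281.48/305.15 = 0.0776.
W = η·Q_H = 0.0776 × 541 = 42.0 kJ.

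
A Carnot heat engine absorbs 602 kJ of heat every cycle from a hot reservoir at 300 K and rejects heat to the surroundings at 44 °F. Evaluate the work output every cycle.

T_C = 44 °F → (44 − 32) × 5/9 = 6.67 °C = 279.82 K.
η_rev = 1 − T_C/T_H = 1 − 279.82/300.00 = 0.0673.
W = η·Q_H = 0.0673 × 602 = 40.5 kJ.

W ≈ 40.5 kJ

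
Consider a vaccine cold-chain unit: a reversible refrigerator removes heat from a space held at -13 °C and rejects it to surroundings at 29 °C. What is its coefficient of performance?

T_H = 29 °C → 29 + 273.15 = 302.15 K.
T_C = -13 °C → -13 + 273.15 = 260.15 K.
For a reversible refrigerator, COP_R = T_C/(T_H − T_C) = 260.15/(302.15 − 260.15) = 6.19.

COP_R ≈ 6.19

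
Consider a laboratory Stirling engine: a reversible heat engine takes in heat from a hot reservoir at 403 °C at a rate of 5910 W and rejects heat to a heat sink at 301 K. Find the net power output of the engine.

T_H = 403 °C → 403 + 273.15 = 676.15 K.
The Carnot efficiency is η = 1 − T_C/T_H = 1 − 301.00/676.15 = 0.5548.
W = η·Q_H = 0.5548 × 5910 = 3280 W.

Ẇ ≈ 3280 W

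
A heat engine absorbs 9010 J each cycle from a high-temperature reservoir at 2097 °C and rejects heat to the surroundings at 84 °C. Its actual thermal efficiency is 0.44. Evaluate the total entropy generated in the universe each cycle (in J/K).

ΔS_univ ≈ 10.3 J/K

T_H = 2097 °C → 2097 + 273.15 = 2370.15 K.
T_C = 84 °C → 84 + 273.15 = 357.15 K.
W = η·Q_H = 0.44 × 9010 = 3964 J, so Q_C = Q_H − W = 5046 J.
The hot reservoir loses entropy Q_H/T_H = 9010/2370.15 = 3.801 J/K; the cold reservoir gains Q_C/T_C = 5046/357.15 = 14.13 J/K.
ΔS_univ = −Q_H/T_H + Q_C/T_C = 10.3 J/K (> 0, since η = 0.44 < η_Carnot = 0.849).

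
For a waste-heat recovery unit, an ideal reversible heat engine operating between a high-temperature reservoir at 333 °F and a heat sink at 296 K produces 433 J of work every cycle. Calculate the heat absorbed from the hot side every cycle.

T_H = 333 °F → (333 − 32) × 5/9 = 167.22 °C = 440.37 K.
The Carnot efficiency is η = 1 − T_C/T_H = 1 − 296.00/440.37 = 0.3278.
Q_H = W/η = 433/0.3278 = 1320 J.

Q_H ≈ 1320 J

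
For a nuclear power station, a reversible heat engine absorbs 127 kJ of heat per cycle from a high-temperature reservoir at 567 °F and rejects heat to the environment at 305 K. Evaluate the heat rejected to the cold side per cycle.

T_H = 567 °F → (567 − 32) × 5/9 = 297.22 °C = 570.37 K.
The Carnot efficiency is η = 1 − T_C/T_H = 1 − 305.00/570.37 = 0.4653.
For a reversible cycle Q_C/Q_H = T_C/T_H, so Q_C = 127 × 305.00/570.37 = 67.91 kJ.

Q_C ≈ 67.91 kJ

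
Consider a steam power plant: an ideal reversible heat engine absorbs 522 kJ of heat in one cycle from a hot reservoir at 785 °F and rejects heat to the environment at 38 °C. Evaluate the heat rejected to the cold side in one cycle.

T_H = 785 °F → (785 − 32) × 5/9 = 418.33 °C = 691.48 K.
T_C = 38 °C → 38 + 273.15 = 311.15 K.
η_rev = 1 − T_C/T_H = 1 − 311.15/691.48 = 0.5500.
For a reversible cycle Q_C/Q_H = T_C/T_H, so Q_C = 522 × 311.15/691.48 = 234.9 kJ.

Q_C ≈ 234.9 kJ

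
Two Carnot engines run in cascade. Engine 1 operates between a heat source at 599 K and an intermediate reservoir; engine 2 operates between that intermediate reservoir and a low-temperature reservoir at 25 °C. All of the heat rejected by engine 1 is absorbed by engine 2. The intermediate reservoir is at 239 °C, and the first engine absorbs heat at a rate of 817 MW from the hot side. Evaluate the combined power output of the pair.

Ẇ_total ≈ 410.3 MW

T_C = 25 °C → 25 + 273.15 = 298.15 K.
Two reversible stages in series are equivalent to a single Carnot engine between T_H and T_C, so η_total = 1 − T_C/T_H = 1 − 298.15/599.00 = 0.5023.
W_total = η_total · Q_H = 0.5023 × 817 = 410.3 MW.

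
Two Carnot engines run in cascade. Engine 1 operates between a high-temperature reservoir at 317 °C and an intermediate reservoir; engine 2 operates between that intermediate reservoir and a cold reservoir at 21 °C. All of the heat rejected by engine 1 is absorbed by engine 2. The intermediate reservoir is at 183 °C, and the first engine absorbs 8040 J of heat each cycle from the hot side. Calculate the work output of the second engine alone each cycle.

W₂ ≈ 2210 J

T_H = 317 °C → 317 + 273.15 = 590.15 K.
T_C = 21 °C → 21 + 273.15 = 294.15 K.
T_m = 183 °C → 183 + 273.15 = 456.15 K.
Heat entering the second stage: Q_m = Q_H·(T_m/T_H) = 8040 × 456.15/590.15 = 6210 J.
Second-stage efficiency η₂ = 1 − T_C/T_m = 1 − 294.15/456.15 = 0.3551, so W₂ = η₂·Q_m = 2210 J.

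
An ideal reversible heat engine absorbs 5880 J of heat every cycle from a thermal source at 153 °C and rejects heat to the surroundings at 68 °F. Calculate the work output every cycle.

W ≈ 1835 J

T_H = 153 °C → 153 + 273.15 = 426.15 K.
T_C = 68 °F → (68 − 32) × 5/9 = 20.00 °C = 293.15 K.
Since the cycle is reversible, η = 1 − T_C/T_H = 1 − 293.15/426.15 = 0.3121.
W = η·Q_H = 0.3121 × 5880 = 1835 J.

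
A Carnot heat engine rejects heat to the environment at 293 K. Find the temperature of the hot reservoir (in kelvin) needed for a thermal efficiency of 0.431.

T_H ≈ 515 K

From η = 1 − T_C/T_H, solving for T_H gives T_H = T_C/(1 − η) = 293.00/(1 − 0.431) = 515 K.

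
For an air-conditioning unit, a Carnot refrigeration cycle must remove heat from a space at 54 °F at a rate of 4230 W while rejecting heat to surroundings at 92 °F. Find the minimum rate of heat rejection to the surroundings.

T_H = 92 °F → (92 − 32) × 5/9 = 33.33 °C = 306.48 K.
T_C = 54 °F → (54 − 32) × 5/9 = 12.22 °C = 285.37 K.
For a reversible cycle Q_H/Q_C = T_H/T_C, so Q_H = Q_C·T_H/T_C = 4230 × 306.48/285.37 = 4540 W.

Q̇_H ≈ 4540 W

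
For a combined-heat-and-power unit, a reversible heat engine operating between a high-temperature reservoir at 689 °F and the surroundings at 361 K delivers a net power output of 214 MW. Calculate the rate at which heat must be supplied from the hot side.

T_H = 689 °F → (689 − 32) × 5/9 = 365.00 °C = 638.15 K.
For a reversible engine, η = 1 − T_C/T_H = 1 − 361.00/638.15 = 0.4343.
Q_H = W/η = 214/0.4343 = 493 MW.

Q̇_H ≈ 493 MW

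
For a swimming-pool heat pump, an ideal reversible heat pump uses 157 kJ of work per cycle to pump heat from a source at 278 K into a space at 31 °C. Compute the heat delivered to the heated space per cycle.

T_H = 31 °C → 31 + 273.15 = 304.15 K.
For a reversible heat pump, COP_HP = T_H/(T_H − T_C) = 304.15/26.15 = 11.6310.
Q_H = COP_HP · W = 11.6310 × 157 = 1830 kJ.

Q_H ≈ 1830 kJ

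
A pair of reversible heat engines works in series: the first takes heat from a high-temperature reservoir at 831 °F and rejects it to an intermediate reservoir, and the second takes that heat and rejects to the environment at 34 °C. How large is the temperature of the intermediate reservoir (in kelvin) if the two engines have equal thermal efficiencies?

T_H = 831 °F → (831 − 32) × 5/9 = 443.89 °C = 717.04 K.
T_C = 34 °C → 34 + 273.15 = 307.15 K.
Equal efficiencies require 1 − T_m/T_H = 1 − T_C/T_m, i.e. T_m/T_H = T_C/T_m, so T_m = √(T_H·T_C) = √(717.04 × 307.15) = 469 K.

T_m ≈ 469 K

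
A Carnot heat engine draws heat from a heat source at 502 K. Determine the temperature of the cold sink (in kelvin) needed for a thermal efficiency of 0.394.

T_C ≈ 304.2 K

From η = 1 − T_C/T_H, T_C = T_H·(1 − η) = 502.00 × (1 − 0.394) = 304.2 K.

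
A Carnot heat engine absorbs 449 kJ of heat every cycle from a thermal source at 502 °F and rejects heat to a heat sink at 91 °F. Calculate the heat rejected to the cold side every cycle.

T_H = 502 °F → (502 − 32) × 5/9 = 261.11 °C = 534.26 K.
T_C = 91 °F → (91 − 32) × 5/9 = 32.78 °C = 305.93 K.
Since the cycle is reversible, η = 1 − T_C/T_H = 1 − 305.93/534.26 = 0.4274.
For a reversible cycle Q_C/Q_H = T_C/T_H, so Q_C = 449 × 305.93/534.26 = 257.1 kJ.

Q_C ≈ 257.1 kJ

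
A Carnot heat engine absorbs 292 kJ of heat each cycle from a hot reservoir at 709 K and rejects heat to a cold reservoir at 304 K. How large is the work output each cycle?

Carnot efficiency: η = 1 − T_C/T_H = 1 − 304.00/709.00 = 0.5712.
W = η·Q_H = 0.5712 × 292 = 167 kJ.

W ≈ 167 kJ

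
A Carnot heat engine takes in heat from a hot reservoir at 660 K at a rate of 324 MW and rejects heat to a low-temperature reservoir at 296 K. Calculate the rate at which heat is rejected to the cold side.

Q̇_C ≈ 145 MW

Carnot efficiency: η = 1 − T_C/T_H = 1 − 296.00/660.00 = 0.5515.
For a reversible cycle Q_C/Q_H = T_C/T_H, so Q_C = 324 × 296.00/660.00 = 145 MW.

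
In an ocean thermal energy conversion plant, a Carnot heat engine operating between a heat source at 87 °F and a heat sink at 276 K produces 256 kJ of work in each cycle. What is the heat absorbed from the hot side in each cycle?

Q_H ≈ 2810 kJ

T_H = 87 °F → (87 − 32) × 5/9 = 30.56 °C = 303.71 K.
Since the cycle is reversible, η = 1 − T_C/T_H = 1 − 276.00/303.71 = 0.0912.
Q_H = W/η = 256/0.0912 = 2810 kJ.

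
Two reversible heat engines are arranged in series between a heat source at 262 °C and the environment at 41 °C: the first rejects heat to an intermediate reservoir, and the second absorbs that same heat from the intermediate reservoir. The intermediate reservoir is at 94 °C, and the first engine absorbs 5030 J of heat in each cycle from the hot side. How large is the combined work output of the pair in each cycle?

T_H = 262 °C → 262 + 273.15 = 535.15 K.
T_C = 41 °C → 41 + 273.15 = 314.15 K.
Two reversible stages in series are equivalent to a single Carnot engine between T_H and T_C, so η_total = 1 − T_C/T_H = 1 − 314.15/535.15 = 0.4130.
W_total = η_total · Q_H = 0.4130 × 5030 = 2080 J.

W_total ≈ 2080 J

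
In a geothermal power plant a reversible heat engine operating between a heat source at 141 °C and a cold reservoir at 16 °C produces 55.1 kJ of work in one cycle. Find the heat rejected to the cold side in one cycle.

T_H = 141 °C → 141 + 273.15 = 414.15 K.
T_C = 16 °C → 16 + 273.15 = 289.15 K.
For a reversible engine, η = 1 − T_C/T_H = 1 − 289.15/414.15 = 0.3018.
Since Q_C/Q_H = T_C/T_H and Q_H = W/η, Q_C = W·T_C/(T_H − T_C) = 55.1 × 289.15/125.00 = 127.5 kJ.

Q_C ≈ 127.5 kJ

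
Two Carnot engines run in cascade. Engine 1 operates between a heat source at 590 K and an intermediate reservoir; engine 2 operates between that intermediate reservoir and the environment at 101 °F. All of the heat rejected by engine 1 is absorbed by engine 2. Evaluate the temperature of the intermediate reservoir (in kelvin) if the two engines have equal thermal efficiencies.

T_C = 101 °F → (101 − 32) × 5/9 = 38.33 °C = 311.48 K.
Equal efficiencies require 1 − T_m/T_H = 1 − T_C/T_m, i.e. T_m/T_H = T_C/T_m, so T_m = √(T_H·T_C) = √(590.00 × 311.48) = 429 K.

T_m ≈ 429 K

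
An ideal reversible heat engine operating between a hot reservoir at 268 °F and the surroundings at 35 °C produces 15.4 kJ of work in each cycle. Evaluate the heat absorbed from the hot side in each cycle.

T_H = 268 °F → (268 − 32) × 5/9 = 131.11 °C = 404.26 K.
T_C = 35 °C → 35 + 273.15 = 308.15 K.
Carnot efficiency: η = 1 − T_C/T_H = 1 − 308.15/404.26 = 0.2377.
Q_H = W/η = 15.4/0.2377 = 64.8 kJ.

Q_H ≈ 64.8 kJ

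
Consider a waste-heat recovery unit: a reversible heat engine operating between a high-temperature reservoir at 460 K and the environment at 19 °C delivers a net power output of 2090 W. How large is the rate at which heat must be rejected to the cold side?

Q̇_C ≈ 3640 W

T_C = 19 °C → 19 + 273.15 = 292.15 K.
η_rev = 1 − T_C/T_H = 1 − 292.15/460.00 = 0.3649.
Since Q_C/Q_H = T_C/T_H and Q_H = W/η, Q_C = W·T_C/(T_H − T_C) = 2090 × 292.15/167.85 = 3640 W.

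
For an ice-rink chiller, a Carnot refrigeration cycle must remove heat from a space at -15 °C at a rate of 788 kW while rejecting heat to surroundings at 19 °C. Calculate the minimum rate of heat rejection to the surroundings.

T_H = 19 °C → 19 + 273.15 = 292.15 K.
T_C = -15 °C → -15 + 273.15 = 258.15 K.
For a reversible cycle Q_H/Q_C = T_H/T_C, so Q_H = Q_C·T_H/T_C = 788 × 292.15/258.15 = 891.8 kW.

Q̇_H ≈ 891.8 kW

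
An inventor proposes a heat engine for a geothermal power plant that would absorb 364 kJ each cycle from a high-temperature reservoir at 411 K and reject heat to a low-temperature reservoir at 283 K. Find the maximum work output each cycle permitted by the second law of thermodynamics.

No engine can exceed the Carnot limit: η_max = 1 − T_C/T_H = 1 − 283.00/411.00 = 0.3114.
W_max = η_max · Q_H = 0.3114 × 364 = 113 kJ.

W_max ≈ 113 kJ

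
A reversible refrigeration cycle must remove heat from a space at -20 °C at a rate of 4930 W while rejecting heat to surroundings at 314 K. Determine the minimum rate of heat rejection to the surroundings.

T_C = -20 °C → -20 + 273.15 = 253.15 K.
For a reversible cycle Q_H/Q_C = T_H/T_C, so Q_H = Q_C·T_H/T_C = 4930 × 314.00/253.15 = 6120 W.

Q̇_H ≈ 6120 W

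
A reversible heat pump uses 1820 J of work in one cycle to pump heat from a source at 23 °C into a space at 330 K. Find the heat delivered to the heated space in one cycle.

T_C = 23 °C → 23 + 273.15 = 296.15 K.
COP_HP = T_H/(T_H − T_C) = 330.00/33.85 = 9.7489.
Q_H = COP_HP · W = 9.7489 × 1820 = 17700 J.

Q_H ≈ 17700 J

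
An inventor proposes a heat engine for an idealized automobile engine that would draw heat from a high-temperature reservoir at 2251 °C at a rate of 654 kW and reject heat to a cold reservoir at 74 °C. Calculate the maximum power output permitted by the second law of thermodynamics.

Ẇ_max ≈ 564 kW

T_H = 2251 °C → 2251 + 273.15 = 2524.15 K.
T_C = 74 °C → 74 + 273.15 = 347.15 K.
The second-law ceiling is the Carnot efficiency, η_max = 1 − T_C/T_H = 1 − 347.15/2524.15 = 0.8625.
W_max = η_max · Q_H = 0.8625 × 654 = 564 kW.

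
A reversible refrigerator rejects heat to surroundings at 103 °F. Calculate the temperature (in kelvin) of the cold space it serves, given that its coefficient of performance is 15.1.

T_H = 103 °F → (103 − 32) × 5/9 = 39.44 °C = 312.59 K.
COP_R = T_C/(T_H − T_C) ⇒ T_C = T_H·COP_R/(1 + COP_R) = 312.59 × 15.1/(1 + 15.1) = 293.2 K.

T_C ≈ 293.2 K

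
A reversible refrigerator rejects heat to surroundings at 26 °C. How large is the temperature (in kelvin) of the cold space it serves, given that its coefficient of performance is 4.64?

T_H = 26 °C → 26 + 273.15 = 299.15 K.
COP_R = T_C/(T_H − T_C) ⇒ T_C = T_H·COP_R/(1 + COP_R) = 299.15 × 4.64/(1 + 4.64) = 246.1 K.

T_C ≈ 246.1 K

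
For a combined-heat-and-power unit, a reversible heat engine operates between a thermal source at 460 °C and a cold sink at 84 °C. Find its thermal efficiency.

T_H = 460 °C → 460 + 273.15 = 733.15 K.
T_C = 84 °C → 84 + 273.15 = 357.15 K.
The Carnot efficiency is η = 1 − T_C/T_H = 1 − 357.15/733.15 = 0.513.

η ≈ 0.513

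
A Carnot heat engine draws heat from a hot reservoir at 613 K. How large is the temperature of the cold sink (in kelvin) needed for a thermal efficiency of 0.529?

T_C ≈ 289 K

From η = 1 − T_C/T_H, T_C = T_H·(1 − η) = 613.00 × (1 − 0.529) = 289 K.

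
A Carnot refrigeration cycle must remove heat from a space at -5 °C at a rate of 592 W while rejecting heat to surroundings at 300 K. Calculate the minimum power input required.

T_C = -5 °C → -5 + 273.15 = 268.15 K.
For a reversible refrigerator, COP_R = T_C/(T_H − T_C) = 268.15/31.85 = 8.4192.
W = Q_C/COP_R = 592/8.4192 = 70.3 W.

Ẇ_in ≈ 70.3 W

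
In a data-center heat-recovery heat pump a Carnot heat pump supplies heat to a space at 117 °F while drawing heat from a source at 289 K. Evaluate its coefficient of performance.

T_H = 117 °F → (117 − 32) × 5/9 = 47.22 °C = 320.37 K.
For a reversible heat pump, COP_HP = T_H/(T_H − T_C) = 320.37/(320.37 − 289.00) = 10.21.

COP_HP ≈ 10.21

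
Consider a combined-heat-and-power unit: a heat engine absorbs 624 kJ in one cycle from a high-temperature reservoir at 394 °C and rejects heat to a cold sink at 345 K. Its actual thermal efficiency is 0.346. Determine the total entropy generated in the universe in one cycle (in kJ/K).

ΔS_univ ≈ 0.2476 kJ/K

T_H = 394 °C → 394 + 273.15 = 667.15 K.
W = η·Q_H = 0.346 × 624 = 215.9 kJ, so Q_C = Q_H − W = 408.1 kJ.
Reservoir entropy changes: ΔS_H = −Q_H/T_H = −624/667.15 = -0.9353 kJ/K and ΔS_C = +Q_C/T_C = 408.1/345.00 = 1.183 kJ/K.
ΔS_univ = −Q_H/T_H + Q_C/T_C = 0.2476 kJ/K (> 0, since η = 0.346 < η_Carnot = 0.483).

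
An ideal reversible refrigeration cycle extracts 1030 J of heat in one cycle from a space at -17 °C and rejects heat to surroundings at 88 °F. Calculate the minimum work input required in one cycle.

W_in ≈ 193.5 J

T_H = 88 °F → (88 − 32) × 5/9 = 31.11 °C = 304.26 K.
T_C = -17 °C → -17 + 273.15 = 256.15 K.
COP_R = T_C/(T_H − T_C) = 256.15/48.11 = 5.3241.
W = Q_C/COP_R = 1030/5.3241 = 193.5 J.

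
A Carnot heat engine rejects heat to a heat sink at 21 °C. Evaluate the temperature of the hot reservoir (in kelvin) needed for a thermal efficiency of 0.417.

T_C = 21 °C → 21 + 273.15 = 294.15 K.
From η = 1 − T_C/T_H, solving for T_H gives T_H = T_C/(1 − η) = 294.15/(1 − 0.417) = 505 K.

T_H ≈ 505 K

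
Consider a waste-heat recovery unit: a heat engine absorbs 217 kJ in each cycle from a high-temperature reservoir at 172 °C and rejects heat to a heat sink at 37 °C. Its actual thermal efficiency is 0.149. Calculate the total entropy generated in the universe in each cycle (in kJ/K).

T_H = 172 °C → 172 + 273.15 = 445.15 K.
T_C = 37 °C → 37 + 273.15 = 310.15 K.
W = η·Q_H = 0.149 × 217 = 32.33 kJ, so Q_C = Q_H − W = 184.7 kJ.
The hot reservoir loses entropy Q_H/T_H = 217/445.15 = 0.4875 kJ/K; the cold reservoir gains Q_C/T_C = 184.7/310.15 = 0.5954 kJ/K.
ΔS_univ = −Q_H/T_H + Q_C/T_C = 0.108 kJ/K (> 0, since η = 0.149 < η_Carnot = 0.303).

ΔS_univ ≈ 0.108 kJ/K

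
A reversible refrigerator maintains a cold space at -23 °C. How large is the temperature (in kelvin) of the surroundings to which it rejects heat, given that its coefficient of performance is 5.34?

T_C = -23 °C → -23 + 273.15 = 250.15 K.
COP_R = T_C/(T_H − T_C) ⇒ T_H = T_C·(1 + 1/COP_R) = 250.15 × (1 + 1/5.34) = 297.0 K.

T_H ≈ 297.0 K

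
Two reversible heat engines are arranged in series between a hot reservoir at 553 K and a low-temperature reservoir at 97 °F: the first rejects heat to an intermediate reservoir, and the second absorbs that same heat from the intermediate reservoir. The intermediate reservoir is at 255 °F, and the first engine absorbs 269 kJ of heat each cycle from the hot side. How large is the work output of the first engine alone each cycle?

T_C = 97 °F → (97 − 32) × 5/9 = 36.11 °C = 309.26 K.
T_m = 255 °F → (255 − 32) × 5/9 = 123.89 °C = 397.04 K.
First-stage efficiency η₁ = 1 − T_m/T_H = 1 − 397.04/553.00 = 0.2820.
W₁ = η₁·Q_H = 0.2820 × 269 = 75.9 kJ.

W₁ ≈ 75.9 kJ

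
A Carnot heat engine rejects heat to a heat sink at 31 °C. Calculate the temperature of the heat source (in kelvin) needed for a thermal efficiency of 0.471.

T_H ≈ 575 K

T_C = 31 °C → 31 + 273.15 = 304.15 K.
From η = 1 − T_C/T_H, solving for T_H gives T_H = T_C/(1 − η) = 304.15/(1 − 0.471) = 575 K.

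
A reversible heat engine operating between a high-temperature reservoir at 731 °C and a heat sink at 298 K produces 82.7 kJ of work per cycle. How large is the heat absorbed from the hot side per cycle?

T_H = 731 °C → 731 + 273.15 = 1004.15 K.
For a reversible engine, η = 1 − T_C/T_H = 1 − 298.00/1004.15 = 0.7032.
Q_H = W/η = 82.7/0.7032 = 117.6 kJ.

Q_H ≈ 117.6 kJ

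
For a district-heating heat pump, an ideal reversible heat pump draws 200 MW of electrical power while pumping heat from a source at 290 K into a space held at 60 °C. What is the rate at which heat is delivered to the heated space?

Q̇_H ≈ 1540 MW

T_H = 60 °C → 60 + 273.15 = 333.15 K.
For a reversible heat pump, COP_HP = T_H/(T_H − T_C) = 333.15/43.15 = 7.7207.
Q_H = COP_HP · W = 7.7207 × 200 = 1540 MW.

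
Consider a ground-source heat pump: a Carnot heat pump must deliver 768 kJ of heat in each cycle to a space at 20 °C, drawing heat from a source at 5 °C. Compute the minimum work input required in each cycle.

W_in ≈ 39.30 kJ

T_H = 20 °C → 20 + 273.15 = 293.15 K.
T_C = 5 °C → 5 + 273.15 = 278.15 K.
COP_HP = T_H/(T_H − T_C) = 293.15/15.00 = 19.5433.
W = Q_H/COP_HP = 768/19.5433 = 39.30 kJ.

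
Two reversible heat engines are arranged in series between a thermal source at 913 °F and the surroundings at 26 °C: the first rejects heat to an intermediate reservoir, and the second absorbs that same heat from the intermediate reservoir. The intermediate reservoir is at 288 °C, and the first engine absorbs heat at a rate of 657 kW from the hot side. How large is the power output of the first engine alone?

T_H = 913 °F → (913 − 32) × 5/9 = 489.44 °C = 762.59 K.
T_C = 26 °C → 26 + 273.15 = 299.15 K.
T_m = 288 °C → 288 + 273.15 = 561.15 K.
First-stage efficiency η₁ = 1 − T_m/T_H = 1 − 561.15/762.59 = 0.2642.
W₁ = η₁·Q_H = 0.2642 × 657 = 174 kW.

Ẇ₁ ≈ 174 kW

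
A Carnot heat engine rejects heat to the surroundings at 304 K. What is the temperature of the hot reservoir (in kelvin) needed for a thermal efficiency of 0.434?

T_H ≈ 537 K

From η = 1 − T_C/T_H, solving for T_H gives T_H = T_C/(1 − η) = 304.00/(1 − 0.434) = 537 K.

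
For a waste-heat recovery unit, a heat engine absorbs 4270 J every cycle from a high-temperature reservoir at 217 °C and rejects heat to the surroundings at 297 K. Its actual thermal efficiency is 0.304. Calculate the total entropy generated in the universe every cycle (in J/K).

T_H = 217 °C → 217 + 273.15 = 490.15 K.
W = η·Q_H = 0.304 × 4270 = 1298 J, so Q_C = Q_H − W = 2972 J.
The hot reservoir loses entropy Q_H/T_H = 4270/490.15 = 8.712 J/K; the cold reservoir gains Q_C/T_C = 2972/297.00 = 10.01 J/K.
ΔS_univ = −Q_H/T_H + Q_C/T_C = 1.29 J/K (> 0, since η = 0.304 < η_Carnot = 0.394).

ΔS_univ ≈ 1.29 J/K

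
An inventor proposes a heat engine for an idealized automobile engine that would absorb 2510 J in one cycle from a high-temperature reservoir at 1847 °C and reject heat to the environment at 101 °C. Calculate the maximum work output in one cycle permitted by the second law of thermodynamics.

W_max ≈ 2070 J

T_H = 1847 °C → 1847 + 273.15 = 2120.15 K.
T_C = 101 °C → 101 + 273.15 = 374.15 K.
No engine can exceed the Carnot limit: η_max = 1 − T_C/T_H = 1 − 374.15/2120.15 = 0.8235.
W_max = η_max · Q_H = 0.8235 × 2510 = 2070 J.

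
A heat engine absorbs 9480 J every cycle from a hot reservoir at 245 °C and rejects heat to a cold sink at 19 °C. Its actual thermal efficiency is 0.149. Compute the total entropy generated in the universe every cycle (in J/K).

T_H = 245 °C → 245 + 273.15 = 518.15 K.
T_C = 19 °C → 19 + 273.15 = 292.15 K.
W = η·Q_H = 0.149 × 9480 = 1413 J, so Q_C = Q_H − W = 8067 J.
The hot reservoir loses entropy Q_H/T_H = 9480/518.15 = 18.30 J/K; the cold reservoir gains Q_C/T_C = 8067/292.15 = 27.61 J/K.
ΔS_univ = −Q_H/T_H + Q_C/T_C = 9.32 J/K (> 0, since η = 0.149 < η_Carnot = 0.436).

ΔS_univ ≈ 9.32 J/K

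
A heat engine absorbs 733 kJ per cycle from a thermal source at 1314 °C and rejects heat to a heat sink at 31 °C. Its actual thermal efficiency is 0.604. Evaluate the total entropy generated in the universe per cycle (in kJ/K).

ΔS_univ ≈ 0.493 kJ/K

T_H = 1314 °C → 1314 + 273.15 = 1587.15 K.
T_C = 31 °C → 31 + 273.15 = 304.15 K.
W = η·Q_H = 0.604 × 733 = 442.7 kJ, so Q_C = Q_H − W = 290.3 kJ.
Entropy balance on the reservoirs: −Q_H/T_H = -0.4618 kJ/K, +Q_C/T_C = 0.9544 kJ/K.
ΔS_univ = −Q_H/T_H + Q_C/T_C = 0.493 kJ/K (> 0, since η = 0.604 < η_Carnot = 0.808).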